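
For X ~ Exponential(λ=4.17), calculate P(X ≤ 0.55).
0.899087

We have X ~ Exponential(λ=4.17).

The CDF gives us P(X ≤ k).

Using the CDF:
P(X ≤ 0.55) = 0.899087

This means there's approximately a 89.9% chance that X is at most 0.55.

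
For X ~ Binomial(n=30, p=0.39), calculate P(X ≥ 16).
0.078841

We have X ~ Binomial(n=30, p=0.39).

For discrete distributions, P(X ≥ 16) = 1 - P(X ≤ 15).

P(X ≤ 15) = 0.921159
P(X ≥ 16) = 1 - 0.921159 = 0.078841

So there's approximately a 7.9% chance that X is at least 16.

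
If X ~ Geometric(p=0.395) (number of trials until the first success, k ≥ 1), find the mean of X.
2.5316

We have X ~ Geometric(p=0.395) (number of trials until the first success, k ≥ 1).

For a Geometric distribution with p=0.395 (number of trials until the first success, k ≥ 1):
E[X] = 2.5316

This is the expected (average) value of X.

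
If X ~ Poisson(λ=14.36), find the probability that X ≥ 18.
0.199427

We have X ~ Poisson(λ=14.36).

For discrete distributions, P(X ≥ 18) = 1 - P(X ≤ 17).

P(X ≤ 17) = 0.800573
P(X ≥ 18) = 1 - 0.800573 = 0.199427

So there's approximately a 19.9% chance that X is at least 18.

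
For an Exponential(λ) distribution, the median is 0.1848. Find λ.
λ = 3.7508

For X ~ Exponential(λ), the CDF is F(x) = 1 - e^(-λx).
The median m satisfies F(m) = 0.5:
1 - e^(-λm) = 0.5
e^(-λm) = 0.5
λm = ln(2)
m = ln(2) / λ

Given m = 0.1848:
λ = ln(2) / 0.1848 = 0.693147 / 0.1848 = 3.7508

Verification: ln(2) / 3.7508 = 0.1848 ✓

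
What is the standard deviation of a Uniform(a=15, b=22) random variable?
2.0207

We have X ~ Uniform(a=15, b=22).

For a Uniform distribution with a=15, b=22:
σ = √Var(X) = 2.0207

The standard deviation is the square root of the variance.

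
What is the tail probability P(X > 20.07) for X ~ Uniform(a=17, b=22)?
0.386000

We have X ~ Uniform(a=17, b=22).

P(X > 20.07) = 1 - P(X ≤ 20.07)
                = 1 - F(20.07)
                = 1 - 0.614000
                = 0.386000

So there's approximately a 38.6% chance that X exceeds 20.07.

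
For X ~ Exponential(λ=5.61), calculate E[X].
0.1783

We have X ~ Exponential(λ=5.61).

For an Exponential distribution with λ=5.61:
E[X] = 0.1783

This is the expected (average) value of X.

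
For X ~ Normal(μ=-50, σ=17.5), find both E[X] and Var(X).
E[X] = -50.0000, Var(X) = 306.2500

We have X ~ Normal(μ=-50, σ=17.5).

For a Normal distribution with μ=-50, σ=17.5:

Expected value:
E[X] = -50.0000

Variance:
Var(X) = 306.2500

Standard deviation:
σ = √Var(X) = 17.5000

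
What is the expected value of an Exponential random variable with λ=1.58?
0.6329

We have X ~ Exponential(λ=1.58).

For an Exponential distribution with λ=1.58:
E[X] = 0.6329

This is the expected (average) value of X.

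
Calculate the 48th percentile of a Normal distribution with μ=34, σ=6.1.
33.6941

We have X ~ Normal(μ=34, σ=6.1).

We want to find x such that P(X ≤ x) = 0.48.

This is the 48th percentile, which means 48% of values fall below this point.

Using the inverse CDF (quantile function):
x = F⁻¹(0.48) = 33.6941

Verification: P(X ≤ 33.6941) = 0.48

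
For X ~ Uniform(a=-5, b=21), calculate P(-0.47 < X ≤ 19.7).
0.775769

We have X ~ Uniform(a=-5, b=21).

To find P(-0.47 < X ≤ 19.7), we use:
P(-0.47 < X ≤ 19.7) = P(X ≤ 19.7) - P(X ≤ -0.47)
                 = F(19.7) - F(-0.47)
                 = 0.950000 - 0.174231
                 = 0.775769

So there's approximately a 77.6% chance that X falls in this range.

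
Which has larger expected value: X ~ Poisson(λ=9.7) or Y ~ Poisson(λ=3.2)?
X has larger mean (9.7000 > 3.2000)

Compute the expected value for each distribution:

X ~ Poisson(λ=9.7):
E[X] = 9.7000

Y ~ Poisson(λ=3.2):
E[Y] = 3.2000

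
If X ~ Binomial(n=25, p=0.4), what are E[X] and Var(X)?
E[X] = 10.0000, Var(X) = 6.0000

We have X ~ Binomial(n=25, p=0.4).

For a Binomial distribution with n=25, p=0.4:

Expected value:
E[X] = 10.0000

Variance:
Var(X) = 6.0000

Standard deviation:
σ = √Var(X) = 2.4495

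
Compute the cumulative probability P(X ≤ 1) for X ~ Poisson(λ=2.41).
0.306270

We have X ~ Poisson(λ=2.41).

The CDF gives us P(X ≤ k).

Using the CDF:
P(X ≤ 1) = 0.306270

This means there's approximately a 30.6% chance that X is at most 1.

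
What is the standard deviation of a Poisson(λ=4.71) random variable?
2.1703

We have X ~ Poisson(λ=4.71).

For a Poisson distribution with λ=4.71:
σ = √Var(X) = 2.1703

The standard deviation is the square root of the variance.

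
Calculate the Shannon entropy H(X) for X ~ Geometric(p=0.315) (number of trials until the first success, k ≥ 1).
1.9779 nats

We have X ~ Geometric(p=0.315) (number of trials until the first success, k ≥ 1).

The Shannon entropy measures the uncertainty or information content of the distribution.

For a Geometric distribution with p=0.315 (number of trials until the first success, k ≥ 1):
H(X) = 1.9779 nats

(In bits, this would be 2.8535 bits.)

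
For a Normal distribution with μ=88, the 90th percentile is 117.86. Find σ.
σ = 23.2999

For X ~ Normal(μ, σ), the p-th percentile satisfies x = μ + z_p × σ,
where z_p = Φ⁻¹(p) is the standard normal quantile.

Step 1: z_{0.9} = Φ⁻¹(0.9) = 1.2816

Step 2: Solve for σ:
117.86 = 88 + 1.2816 × σ
σ = (117.86 - 88) / 1.2816
σ = 29.86 / 1.2816
σ = 23.2999

Verification: μ + z × σ = 88 + 1.2816 × 23.2999 = 117.86 ✓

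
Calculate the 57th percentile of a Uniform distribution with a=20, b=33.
27.4100

We have X ~ Uniform(a=20, b=33).

We want to find x such that P(X ≤ x) = 0.57.

This is the 57th percentile, which means 57% of values fall below this point.

Using the inverse CDF (quantile function):
x = F⁻¹(0.57) = 27.4100

Verification: P(X ≤ 27.4100) = 0.57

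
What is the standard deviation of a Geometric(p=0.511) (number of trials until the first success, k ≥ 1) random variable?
1.3685

We have X ~ Geometric(p=0.511) (number of trials until the first success, k ≥ 1).

For a Geometric distribution with p=0.511 (number of trials until the first success, k ≥ 1):
σ = √Var(X) = 1.3685

The standard deviation is the square root of the variance.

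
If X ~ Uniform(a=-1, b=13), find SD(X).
4.0415

We have X ~ Uniform(a=-1, b=13).

For a Uniform distribution with a=-1, b=13:
σ = √Var(X) = 4.0415

The standard deviation is the square root of the variance.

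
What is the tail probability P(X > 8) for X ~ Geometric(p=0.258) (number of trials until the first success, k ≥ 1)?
0.091882

We have X ~ Geometric(p=0.258) (number of trials until the first success, k ≥ 1).

P(X > 8) = 1 - P(X ≤ 8)
                = 1 - F(8)
                = 1 - 0.908118
                = 0.091882

So there's approximately a 9.2% chance that X exceeds 8.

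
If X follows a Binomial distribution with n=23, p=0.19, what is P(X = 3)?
0.179548

We have X ~ Binomial(n=23, p=0.19).

For a Binomial distribution, the PMF gives us the probability of each outcome.

Using the PMF formula:
P(X = 3) = 0.179548

Rounded to 4 decimal places: 0.1795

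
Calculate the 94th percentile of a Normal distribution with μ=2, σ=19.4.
32.1626

We have X ~ Normal(μ=2, σ=19.4).

We want to find x such that P(X ≤ x) = 0.94.

This is the 94th percentile, which means 94% of values fall below this point.

Using the inverse CDF (quantile function):
x = F⁻¹(0.94) = 32.1626

Verification: P(X ≤ 32.1626) = 0.94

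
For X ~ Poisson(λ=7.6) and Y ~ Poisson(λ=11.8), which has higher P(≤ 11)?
X has higher probability (P(X ≤ 11) = 0.9148 > P(Y ≤ 11) = 0.4847)

Compute P(≤ 11) for each distribution:

X ~ Poisson(λ=7.6):
P(X ≤ 11) = 0.9148

Y ~ Poisson(λ=11.8):
P(Y ≤ 11) = 0.4847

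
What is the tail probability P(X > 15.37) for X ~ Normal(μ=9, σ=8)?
0.212943

We have X ~ Normal(μ=9, σ=8).

P(X > 15.37) = 1 - P(X ≤ 15.37)
                = 1 - F(15.37)
                = 1 - 0.787057
                = 0.212943

So there's approximately a 21.3% chance that X exceeds 15.37.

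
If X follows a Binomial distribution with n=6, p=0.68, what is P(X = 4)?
0.328418

We have X ~ Binomial(n=6, p=0.68).

For a Binomial distribution, the PMF gives us the probability of each outcome.

Using the PMF formula:
P(X = 4) = 0.328418

Rounded to 4 decimal places: 0.3284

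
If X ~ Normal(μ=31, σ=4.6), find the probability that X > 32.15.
0.401294

We have X ~ Normal(μ=31, σ=4.6).

P(X > 32.15) = 1 - P(X ≤ 32.15)
                = 1 - F(32.15)
                = 1 - 0.598706
                = 0.401294

So there's approximately a 40.1% chance that X exceeds 32.15.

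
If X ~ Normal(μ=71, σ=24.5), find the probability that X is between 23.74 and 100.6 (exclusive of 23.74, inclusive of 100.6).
0.859641

We have X ~ Normal(μ=71, σ=24.5).

To find P(23.74 < X ≤ 100.6), we use:
P(23.74 < X ≤ 100.6) = P(X ≤ 100.6) - P(X ≤ 23.74)
                 = F(100.6) - F(23.74)
                 = 0.886508 - 0.026867
                 = 0.859641

So there's approximately a 86.0% chance that X falls in this range.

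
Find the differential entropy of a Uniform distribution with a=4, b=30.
3.2581 nats

We have X ~ Uniform(a=4, b=30).

The differential entropy measures the uncertainty or information content of the distribution.

For a Uniform distribution with a=4, b=30:
h(X) = 3.2581 nats

(In bits, this would be 4.7004 bits.)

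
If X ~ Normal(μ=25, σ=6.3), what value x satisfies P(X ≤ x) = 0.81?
30.5307

We have X ~ Normal(μ=25, σ=6.3).

We want to find x such that P(X ≤ x) = 0.81.

This is the 81st percentile, which means 81% of values fall below this point.

Using the inverse CDF (quantile function):
x = F⁻¹(0.81) = 30.5307

Verification: P(X ≤ 30.5307) = 0.81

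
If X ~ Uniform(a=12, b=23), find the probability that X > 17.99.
0.455455

We have X ~ Uniform(a=12, b=23).

P(X > 17.99) = 1 - P(X ≤ 17.99)
                = 1 - F(17.99)
                = 1 - 0.544545
                = 0.455455

So there's approximately a 45.5% chance that X exceeds 17.99.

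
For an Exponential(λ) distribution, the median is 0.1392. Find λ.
λ = 4.9795

For X ~ Exponential(λ), the CDF is F(x) = 1 - e^(-λx).
The median m satisfies F(m) = 0.5:
1 - e^(-λm) = 0.5
e^(-λm) = 0.5
λm = ln(2)
m = ln(2) / λ

Given m = 0.1392:
λ = ln(2) / 0.1392 = 0.693147 / 0.1392 = 4.9795

Verification: ln(2) / 4.9795 = 0.1392 ✓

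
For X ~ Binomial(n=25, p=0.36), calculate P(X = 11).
0.113482

We have X ~ Binomial(n=25, p=0.36).

For a Binomial distribution, the PMF gives us the probability of each outcome.

Using the PMF formula:
P(X = 11) = 0.113482

Rounded to 4 decimal places: 0.1135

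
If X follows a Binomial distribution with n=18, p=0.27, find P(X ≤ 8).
0.968449

We have X ~ Binomial(n=18, p=0.27).

The CDF gives us P(X ≤ k).

Using the CDF:
P(X ≤ 8) = 0.968449

This means there's approximately a 96.8% chance that X is at most 8.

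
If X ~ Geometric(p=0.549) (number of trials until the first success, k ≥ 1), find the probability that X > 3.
0.091734

We have X ~ Geometric(p=0.549) (number of trials until the first success, k ≥ 1).

P(X > 3) = 1 - P(X ≤ 3)
                = 1 - F(3)
                = 1 - 0.908266
                = 0.091734

So there's approximately a 9.2% chance that X exceeds 3.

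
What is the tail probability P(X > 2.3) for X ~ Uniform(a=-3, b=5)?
0.337500

We have X ~ Uniform(a=-3, b=5).

P(X > 2.3) = 1 - P(X ≤ 2.3)
                = 1 - F(2.3)
                = 1 - 0.662500
                = 0.337500

So there's approximately a 33.8% chance that X exceeds 2.3.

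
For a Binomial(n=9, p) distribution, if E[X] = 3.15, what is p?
p = 0.35

For a Binomial(n, p) distribution:
E[X] = n × p

Given n = 9 and E[X] = 3.15:
3.15 = 9 × p
p = 3.15 / 9 = 0.35

Verification: Binomial(9, 0.35) has E[X] = 3.15 ✓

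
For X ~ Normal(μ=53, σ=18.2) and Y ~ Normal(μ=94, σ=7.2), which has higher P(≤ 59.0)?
X has higher probability (P(X ≤ 59.0) = 0.6292 > P(Y ≤ 59.0) = 0.0000)

Compute P(≤ 59.0) for each distribution:

X ~ Normal(μ=53, σ=18.2):
P(X ≤ 59.0) = 0.6292

Y ~ Normal(μ=94, σ=7.2):
P(Y ≤ 59.0) = 0.0000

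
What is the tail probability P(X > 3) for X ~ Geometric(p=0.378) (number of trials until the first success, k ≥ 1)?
0.240642

We have X ~ Geometric(p=0.378) (number of trials until the first success, k ≥ 1).

P(X > 3) = 1 - P(X ≤ 3)
                = 1 - F(3)
                = 1 - 0.759358
                = 0.240642

So there's approximately a 24.1% chance that X exceeds 3.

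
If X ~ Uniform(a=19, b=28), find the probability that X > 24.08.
0.435556

We have X ~ Uniform(a=19, b=28).

P(X > 24.08) = 1 - P(X ≤ 24.08)
                = 1 - F(24.08)
                = 1 - 0.564444
                = 0.435556

So there's approximately a 43.6% chance that X exceeds 24.08.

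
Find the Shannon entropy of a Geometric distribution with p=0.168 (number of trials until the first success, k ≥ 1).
2.6946 nats

We have X ~ Geometric(p=0.168) (number of trials until the first success, k ≥ 1).

The Shannon entropy measures the uncertainty or information content of the distribution.

For a Geometric distribution with p=0.168 (number of trials until the first success, k ≥ 1):
H(X) = 2.6946 nats

(In bits, this would be 3.8876 bits.)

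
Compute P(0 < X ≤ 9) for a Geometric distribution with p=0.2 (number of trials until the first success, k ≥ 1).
0.865782

We have X ~ Geometric(p=0.2) (number of trials until the first success, k ≥ 1).

To find P(0 < X ≤ 9), we use:
P(0 < X ≤ 9) = P(X ≤ 9) - P(X ≤ 0)
                 = F(9) - F(0)
                 = 0.865782 - 0.000000
                 = 0.865782

So there's approximately a 86.6% chance that X falls in this range.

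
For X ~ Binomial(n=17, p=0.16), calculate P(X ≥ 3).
0.526600

We have X ~ Binomial(n=17, p=0.16).

For discrete distributions, P(X ≥ 3) = 1 - P(X ≤ 2).

P(X ≤ 2) = 0.473400
P(X ≥ 3) = 1 - 0.473400 = 0.526600

So there's approximately a 52.7% chance that X is at least 3.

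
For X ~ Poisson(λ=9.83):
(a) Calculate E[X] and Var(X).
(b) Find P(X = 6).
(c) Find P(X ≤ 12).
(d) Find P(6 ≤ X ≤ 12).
(a) E[X] = 9.8300, Var(X) = 9.8300
(b) P(X = 6) = 0.067433
(c) P(X ≤ 12) = 0.807389
(d) P(6 ≤ X ≤ 12) = 0.733592

We have X ~ Poisson(λ=9.83).

(a) Moments:
E[X] = 9.8300
Var(X) = 9.8300
σ = √Var(X) = 3.1353

(b) Point probability using PMF:
P(X = 6) = 0.067433

(c) Cumulative probability using CDF:
P(X ≤ 12) = F(12) = 0.807389

(d) Range probability:
P(6 ≤ X ≤ 12) = P(X ≤ 12) - P(X ≤ 5)
                   = F(12) - F(5)
                   = 0.807389 - 0.073797
                   = 0.733592

This means approximately 73.4% of outcomes fall in the interval [6, 12].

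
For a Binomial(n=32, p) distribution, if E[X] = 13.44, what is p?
p = 0.42

For a Binomial(n, p) distribution:
E[X] = n × p

Given n = 32 and E[X] = 13.44:
13.44 = 32 × p
p = 13.44 / 32 = 0.42

Verification: Binomial(32, 0.42) has E[X] = 13.44 ✓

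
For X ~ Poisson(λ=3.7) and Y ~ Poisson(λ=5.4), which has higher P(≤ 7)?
X has higher probability (P(X ≤ 7) = 0.9648 > P(Y ≤ 7) = 0.8217)

Compute P(≤ 7) for each distribution:

X ~ Poisson(λ=3.7):
P(X ≤ 7) = 0.9648

Y ~ Poisson(λ=5.4):
P(Y ≤ 7) = 0.8217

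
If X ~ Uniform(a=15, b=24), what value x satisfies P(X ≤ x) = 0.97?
23.7300

We have X ~ Uniform(a=15, b=24).

We want to find x such that P(X ≤ x) = 0.97.

This is the 97th percentile, which means 97% of values fall below this point.

Using the inverse CDF (quantile function):
x = F⁻¹(0.97) = 23.7300

Verification: P(X ≤ 23.7300) = 0.97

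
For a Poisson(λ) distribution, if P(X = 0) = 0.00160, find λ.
λ = 6.4378

For a Poisson(λ) distribution, the PMF at 0 is:
P(X = 0) = λ^0 e^(-λ) / 0! = e^(-λ)

Given P(X = 0) = 0.00160:
e^(-λ) = 0.00160
-λ = ln(0.00160)
λ = -ln(0.00160) = 6.4378

Verification: e^(-6.4378) = 0.00160 ✓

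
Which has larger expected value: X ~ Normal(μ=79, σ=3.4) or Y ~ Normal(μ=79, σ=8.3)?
They have equal mean (79.0000)

Compute the expected value for each distribution:

X ~ Normal(μ=79, σ=3.4):
E[X] = 79.0000

Y ~ Normal(μ=79, σ=8.3):
E[Y] = 79.0000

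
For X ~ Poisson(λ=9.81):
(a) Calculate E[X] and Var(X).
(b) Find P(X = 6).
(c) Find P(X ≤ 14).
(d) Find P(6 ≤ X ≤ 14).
(a) E[X] = 9.8100, Var(X) = 9.8100
(b) P(X = 6) = 0.067960
(c) P(X ≤ 14) = 0.926062
(d) P(6 ≤ X ≤ 14) = 0.851437

We have X ~ Poisson(λ=9.81).

(a) Moments:
E[X] = 9.8100
Var(X) = 9.8100
σ = √Var(X) = 3.1321

(b) Point probability using PMF:
P(X = 6) = 0.067960

(c) Cumulative probability using CDF:
P(X ≤ 14) = F(14) = 0.926062

(d) Range probability:
P(6 ≤ X ≤ 14) = P(X ≤ 14) - P(X ≤ 5)
                   = F(14) - F(5)
                   = 0.926062 - 0.074624
                   = 0.851437

This means approximately 85.1% of outcomes fall in the interval [6, 14].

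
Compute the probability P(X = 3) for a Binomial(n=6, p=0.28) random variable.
0.163871

We have X ~ Binomial(n=6, p=0.28).

For a Binomial distribution, the PMF gives us the probability of each outcome.

Using the PMF formula:
P(X = 3) = 0.163871

Rounded to 4 decimal places: 0.1639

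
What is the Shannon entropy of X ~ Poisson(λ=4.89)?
2.1927 nats

We have X ~ Poisson(λ=4.89).

The Shannon entropy measures the uncertainty or information content of the distribution.

For a Poisson distribution with λ=4.89:
H(X) = 2.1927 nats

(In bits, this would be 3.1635 bits.)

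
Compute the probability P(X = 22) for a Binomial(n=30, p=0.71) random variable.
0.156401

We have X ~ Binomial(n=30, p=0.71).

For a Binomial distribution, the PMF gives us the probability of each outcome.

Using the PMF formula:
P(X = 22) = 0.156401

Rounded to 4 decimal places: 0.1564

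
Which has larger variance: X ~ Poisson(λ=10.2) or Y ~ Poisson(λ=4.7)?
X has larger variance (10.2000 > 4.7000)

Compute the variance for each distribution:

X ~ Poisson(λ=10.2):
Var(X) = 10.2000

Y ~ Poisson(λ=4.7):
Var(Y) = 4.7000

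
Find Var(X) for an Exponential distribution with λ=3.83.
0.0682

We have X ~ Exponential(λ=3.83).

For an Exponential distribution with λ=3.83:
Var(X) = 0.0682

The variance measures the spread of the distribution around the mean.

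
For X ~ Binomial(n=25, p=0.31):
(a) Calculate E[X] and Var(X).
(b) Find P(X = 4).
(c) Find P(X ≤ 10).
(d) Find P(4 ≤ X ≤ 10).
(a) E[X] = 7.7500, Var(X) = 5.3475
(b) P(X = 4) = 0.048236
(c) P(X ≤ 10) = 0.881244
(d) P(4 ≤ X ≤ 10) = 0.854912

We have X ~ Binomial(n=25, p=0.31).

(a) Moments:
E[X] = 7.7500
Var(X) = 5.3475
σ = √Var(X) = 2.3125

(b) Point probability using PMF:
P(X = 4) = 0.048236

(c) Cumulative probability using CDF:
P(X ≤ 10) = F(10) = 0.881244

(d) Range probability:
P(4 ≤ X ≤ 10) = P(X ≤ 10) - P(X ≤ 3)
                   = F(10) - F(3)
                   = 0.881244 - 0.026333
                   = 0.854912

This means approximately 85.5% of outcomes fall in the interval [4, 10].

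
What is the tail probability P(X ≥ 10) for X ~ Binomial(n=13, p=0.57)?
0.119330

We have X ~ Binomial(n=13, p=0.57).

For discrete distributions, P(X ≥ 10) = 1 - P(X ≤ 9).

P(X ≤ 9) = 0.880670
P(X ≥ 10) = 1 - 0.880670 = 0.119330

So there's approximately a 11.9% chance that X is at least 10.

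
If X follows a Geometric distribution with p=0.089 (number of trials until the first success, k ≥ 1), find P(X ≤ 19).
0.829843

We have X ~ Geometric(p=0.089) (number of trials until the first success, k ≥ 1).

The CDF gives us P(X ≤ k).

Using the CDF:
P(X ≤ 19) = 0.829843

This means there's approximately a 83.0% chance that X is at most 19.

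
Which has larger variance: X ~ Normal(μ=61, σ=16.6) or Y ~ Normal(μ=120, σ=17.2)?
Y has larger variance (295.8400 > 275.5600)

Compute the variance for each distribution:

X ~ Normal(μ=61, σ=16.6):
Var(X) = 275.5600

Y ~ Normal(μ=120, σ=17.2):
Var(Y) = 295.8400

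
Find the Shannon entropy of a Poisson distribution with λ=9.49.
2.5347 nats

We have X ~ Poisson(λ=9.49).

The Shannon entropy measures the uncertainty or information content of the distribution.

For a Poisson distribution with λ=9.49:
H(X) = 2.5347 nats

(In bits, this would be 3.6568 bits.)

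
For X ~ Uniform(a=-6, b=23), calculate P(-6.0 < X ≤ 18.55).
0.846552

We have X ~ Uniform(a=-6, b=23).

To find P(-6.0 < X ≤ 18.55), we use:
P(-6.0 < X ≤ 18.55) = P(X ≤ 18.55) - P(X ≤ -6.0)
                 = F(18.55) - F(-6.0)
                 = 0.846552 - 0.000000
                 = 0.846552

So there's approximately a 84.7% chance that X falls in this range.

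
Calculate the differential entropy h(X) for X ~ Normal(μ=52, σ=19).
4.3634 nats

We have X ~ Normal(μ=52, σ=19).

The differential entropy measures the uncertainty or information content of the distribution.

For a Normal distribution with μ=52, σ=19:
h(X) = 4.3634 nats

(In bits, this would be 6.2950 bits.)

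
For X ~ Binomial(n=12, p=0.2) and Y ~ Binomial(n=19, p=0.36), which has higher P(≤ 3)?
X has higher probability (P(X ≤ 3) = 0.7946 > P(Y ≤ 3) = 0.0495)

Compute P(≤ 3) for each distribution:

X ~ Binomial(n=12, p=0.2):
P(X ≤ 3) = 0.7946

Y ~ Binomial(n=19, p=0.36):
P(Y ≤ 3) = 0.0495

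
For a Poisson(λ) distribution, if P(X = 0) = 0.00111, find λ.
λ = 6.8034

For a Poisson(λ) distribution, the PMF at 0 is:
P(X = 0) = λ^0 e^(-λ) / 0! = e^(-λ)

Given P(X = 0) = 0.00111:
e^(-λ) = 0.00111
-λ = ln(0.00111)
λ = -ln(0.00111) = 6.8034

Verification: e^(-6.8034) = 0.00111 ✓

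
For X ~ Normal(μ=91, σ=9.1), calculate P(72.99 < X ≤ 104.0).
0.899535

We have X ~ Normal(μ=91, σ=9.1).

To find P(72.99 < X ≤ 104.0), we use:
P(72.99 < X ≤ 104.0) = P(X ≤ 104.0) - P(X ≤ 72.99)
                 = F(104.0) - F(72.99)
                 = 0.923436 - 0.023901
                 = 0.899535

So there's approximately a 90.0% chance that X falls in this range.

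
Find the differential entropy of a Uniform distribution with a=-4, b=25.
3.3673 nats

We have X ~ Uniform(a=-4, b=25).

The differential entropy measures the uncertainty or information content of the distribution.

For a Uniform distribution with a=-4, b=25:
h(X) = 3.3673 nats

(In bits, this would be 4.8580 bits.)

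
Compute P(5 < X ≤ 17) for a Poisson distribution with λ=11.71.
0.923121

We have X ~ Poisson(λ=11.71).

To find P(5 < X ≤ 17), we use:
P(5 < X ≤ 17) = P(X ≤ 17) - P(X ≤ 5)
                 = F(17) - F(5)
                 = 0.947486 - 0.024365
                 = 0.923121

So there's approximately a 92.3% chance that X falls in this range.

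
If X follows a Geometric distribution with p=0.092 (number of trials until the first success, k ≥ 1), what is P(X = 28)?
0.006794

We have X ~ Geometric(p=0.092) (number of trials until the first success, k ≥ 1).

For a Geometric distribution, the PMF gives us the probability of each outcome.

Using the PMF formula:
P(X = 28) = 0.006794

Rounded to 4 decimal places: 0.0068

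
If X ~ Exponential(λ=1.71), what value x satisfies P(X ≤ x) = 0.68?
0.6663

We have X ~ Exponential(λ=1.71).

We want to find x such that P(X ≤ x) = 0.68.

This is the 68th percentile, which means 68% of values fall below this point.

Using the inverse CDF (quantile function):
x = F⁻¹(0.68) = 0.6663

Verification: P(X ≤ 0.6663) = 0.68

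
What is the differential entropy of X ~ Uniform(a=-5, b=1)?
1.7918 nats

We have X ~ Uniform(a=-5, b=1).

The differential entropy measures the uncertainty or information content of the distribution.

For a Uniform distribution with a=-5, b=1:
h(X) = 1.7918 nats

(In bits, this would be 2.5850 bits.)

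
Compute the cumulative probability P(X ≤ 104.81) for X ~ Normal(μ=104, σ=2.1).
0.650146

We have X ~ Normal(μ=104, σ=2.1).

The CDF gives us P(X ≤ k).

Using the CDF:
P(X ≤ 104.81) = 0.650146

This means there's approximately a 65.0% chance that X is at most 104.81.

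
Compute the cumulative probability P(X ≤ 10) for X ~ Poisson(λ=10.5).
0.520738

We have X ~ Poisson(λ=10.5).

The CDF gives us P(X ≤ k).

Using the CDF:
P(X ≤ 10) = 0.520738

This means there's approximately a 52.1% chance that X is at most 10.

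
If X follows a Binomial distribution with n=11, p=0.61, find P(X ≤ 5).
0.224899

We have X ~ Binomial(n=11, p=0.61).

The CDF gives us P(X ≤ k).

Using the CDF:
P(X ≤ 5) = 0.224899

This means there's approximately a 22.5% chance that X is at most 5.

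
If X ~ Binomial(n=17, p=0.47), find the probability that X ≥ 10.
0.231416

We have X ~ Binomial(n=17, p=0.47).

For discrete distributions, P(X ≥ 10) = 1 - P(X ≤ 9).

P(X ≤ 9) = 0.768584
P(X ≥ 10) = 1 - 0.768584 = 0.231416

So there's approximately a 23.1% chance that X is at least 10.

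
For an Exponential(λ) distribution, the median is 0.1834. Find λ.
λ = 3.7794

For X ~ Exponential(λ), the CDF is F(x) = 1 - e^(-λx).
The median m satisfies F(m) = 0.5:
1 - e^(-λm) = 0.5
e^(-λm) = 0.5
λm = ln(2)
m = ln(2) / λ

Given m = 0.1834:
λ = ln(2) / 0.1834 = 0.693147 / 0.1834 = 3.7794

Verification: ln(2) / 3.7794 = 0.1834 ✓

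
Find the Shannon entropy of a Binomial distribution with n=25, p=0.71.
2.2348 nats

We have X ~ Binomial(n=25, p=0.71).

The Shannon entropy measures the uncertainty or information content of the distribution.

For a Binomial distribution with n=25, p=0.71:
H(X) = 2.2348 nats

(In bits, this would be 3.2242 bits.)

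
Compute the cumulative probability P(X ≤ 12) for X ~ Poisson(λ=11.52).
0.630683

We have X ~ Poisson(λ=11.52).

The CDF gives us P(X ≤ k).

Using the CDF:
P(X ≤ 12) = 0.630683

This means there's approximately a 63.1% chance that X is at most 12.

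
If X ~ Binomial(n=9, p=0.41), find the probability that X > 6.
0.028973

We have X ~ Binomial(n=9, p=0.41).

P(X > 6) = 1 - P(X ≤ 6)
                = 1 - F(6)
                = 1 - 0.971027
                = 0.028973

So there's approximately a 2.9% chance that X exceeds 6.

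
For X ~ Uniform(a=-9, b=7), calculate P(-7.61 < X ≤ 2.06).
0.604375

We have X ~ Uniform(a=-9, b=7).

To find P(-7.61 < X ≤ 2.06), we use:
P(-7.61 < X ≤ 2.06) = P(X ≤ 2.06) - P(X ≤ -7.61)
                 = F(2.06) - F(-7.61)
                 = 0.691250 - 0.086875
                 = 0.604375

So there's approximately a 60.4% chance that X falls in this range.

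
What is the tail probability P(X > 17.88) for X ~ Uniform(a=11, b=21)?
0.312000

We have X ~ Uniform(a=11, b=21).

P(X > 17.88) = 1 - P(X ≤ 17.88)
                = 1 - F(17.88)
                = 1 - 0.688000
                = 0.312000

So there's approximately a 31.2% chance that X exceeds 17.88.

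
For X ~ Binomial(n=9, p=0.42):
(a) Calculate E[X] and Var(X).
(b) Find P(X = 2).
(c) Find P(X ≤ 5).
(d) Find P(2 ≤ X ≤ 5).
(a) E[X] = 3.7800, Var(X) = 2.1924
(b) P(X = 2) = 0.140216
(c) P(X ≤ 5) = 0.876658
(d) P(2 ≤ X ≤ 5) = 0.820822

We have X ~ Binomial(n=9, p=0.42).

(a) Moments:
E[X] = 3.7800
Var(X) = 2.1924
σ = √Var(X) = 1.4807

(b) Point probability using PMF:
P(X = 2) = 0.140216

(c) Cumulative probability using CDF:
P(X ≤ 5) = F(5) = 0.876658

(d) Range probability:
P(2 ≤ X ≤ 5) = P(X ≤ 5) - P(X ≤ 1)
                   = F(5) - F(1)
                   = 0.876658 - 0.055836
                   = 0.820822

This means approximately 82.1% of outcomes fall in the interval [2, 5].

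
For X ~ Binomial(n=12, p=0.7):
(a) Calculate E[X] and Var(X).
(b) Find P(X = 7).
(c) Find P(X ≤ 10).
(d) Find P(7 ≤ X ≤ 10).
(a) E[X] = 8.4000, Var(X) = 2.5200
(b) P(X = 7) = 0.158496
(c) P(X ≤ 10) = 0.914975
(d) P(7 ≤ X ≤ 10) = 0.797126

We have X ~ Binomial(n=12, p=0.7).

(a) Moments:
E[X] = 8.4000
Var(X) = 2.5200
σ = √Var(X) = 1.5875

(b) Point probability using PMF:
P(X = 7) = 0.158496

(c) Cumulative probability using CDF:
P(X ≤ 10) = F(10) = 0.914975

(d) Range probability:
P(7 ≤ X ≤ 10) = P(X ≤ 10) - P(X ≤ 6)
                   = F(10) - F(6)
                   = 0.914975 - 0.117849
                   = 0.797126

This means approximately 79.7% of outcomes fall in the interval [7, 10].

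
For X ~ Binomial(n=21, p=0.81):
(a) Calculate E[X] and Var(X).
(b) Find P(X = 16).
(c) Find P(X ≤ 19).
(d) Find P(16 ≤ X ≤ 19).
(a) E[X] = 17.0100, Var(X) = 3.2319
(b) P(X = 16) = 0.173010
(c) P(X ≤ 19) = 0.929052
(d) P(16 ≤ X ≤ 19) = 0.733795

We have X ~ Binomial(n=21, p=0.81).

(a) Moments:
E[X] = 17.0100
Var(X) = 3.2319
σ = √Var(X) = 1.7977

(b) Point probability using PMF:
P(X = 16) = 0.173010

(c) Cumulative probability using CDF:
P(X ≤ 19) = F(19) = 0.929052

(d) Range probability:
P(16 ≤ X ≤ 19) = P(X ≤ 19) - P(X ≤ 15)
                   = F(19) - F(15)
                   = 0.929052 - 0.195257
                   = 0.733795

This means approximately 73.4% of outcomes fall in the interval [16, 19].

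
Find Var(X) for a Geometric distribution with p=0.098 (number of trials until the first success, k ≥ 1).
93.9192

We have X ~ Geometric(p=0.098) (number of trials until the first success, k ≥ 1).

For a Geometric distribution with p=0.098 (number of trials until the first success, k ≥ 1):
Var(X) = 93.9192

The variance measures the spread of the distribution around the mean.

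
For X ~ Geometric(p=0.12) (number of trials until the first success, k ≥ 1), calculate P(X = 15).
0.020042

We have X ~ Geometric(p=0.12) (number of trials until the first success, k ≥ 1).

For a Geometric distribution, the PMF gives us the probability of each outcome.

Using the PMF formula:
P(X = 15) = 0.020042

Rounded to 4 decimal places: 0.0200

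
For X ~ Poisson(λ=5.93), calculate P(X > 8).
0.145619

We have X ~ Poisson(λ=5.93).

P(X > 8) = 1 - P(X ≤ 8)
                = 1 - F(8)
                = 1 - 0.854381
                = 0.145619

So there's approximately a 14.6% chance that X exceeds 8.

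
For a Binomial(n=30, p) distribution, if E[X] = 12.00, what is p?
p = 0.4

For a Binomial(n, p) distribution:
E[X] = n × p

Given n = 30 and E[X] = 12.00:
12.00 = 30 × p
p = 12.00 / 30 = 0.4

Verification: Binomial(30, 0.4) has E[X] = 12.00 ✓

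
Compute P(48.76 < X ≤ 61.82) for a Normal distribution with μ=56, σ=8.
0.583807

We have X ~ Normal(μ=56, σ=8).

To find P(48.76 < X ≤ 61.82), we use:
P(48.76 < X ≤ 61.82) = P(X ≤ 61.82) - P(X ≤ 48.76)
                 = F(61.82) - F(48.76)
                 = 0.766540 - 0.182733
                 = 0.583807

So there's approximately a 58.4% chance that X falls in this range.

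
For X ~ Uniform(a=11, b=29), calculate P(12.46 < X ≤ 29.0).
0.918889

We have X ~ Uniform(a=11, b=29).

To find P(12.46 < X ≤ 29.0), we use:
P(12.46 < X ≤ 29.0) = P(X ≤ 29.0) - P(X ≤ 12.46)
                 = F(29.0) - F(12.46)
                 = 1.000000 - 0.081111
                 = 0.918889

So there's approximately a 91.9% chance that X falls in this range.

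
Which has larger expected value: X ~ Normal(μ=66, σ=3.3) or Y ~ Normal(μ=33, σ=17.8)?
X has larger mean (66.0000 > 33.0000)

Compute the expected value for each distribution:

X ~ Normal(μ=66, σ=3.3):
E[X] = 66.0000

Y ~ Normal(μ=33, σ=17.8):
E[Y] = 33.0000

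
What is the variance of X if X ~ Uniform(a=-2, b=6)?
5.3333

We have X ~ Uniform(a=-2, b=6).

For a Uniform distribution with a=-2, b=6:
Var(X) = 5.3333

The variance measures the spread of the distribution around the mean.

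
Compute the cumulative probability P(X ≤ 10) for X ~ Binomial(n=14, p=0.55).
0.936785

We have X ~ Binomial(n=14, p=0.55).

The CDF gives us P(X ≤ k).

Using the CDF:
P(X ≤ 10) = 0.936785

This means there's approximately a 93.7% chance that X is at most 10.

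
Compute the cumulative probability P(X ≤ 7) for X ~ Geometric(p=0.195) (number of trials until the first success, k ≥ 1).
0.780936

We have X ~ Geometric(p=0.195) (number of trials until the first success, k ≥ 1).

The CDF gives us P(X ≤ k).

Using the CDF:
P(X ≤ 7) = 0.780936

This means there's approximately a 78.1% chance that X is at most 7.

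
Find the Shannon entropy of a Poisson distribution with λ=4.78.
2.1808 nats

We have X ~ Poisson(λ=4.78).

The Shannon entropy measures the uncertainty or information content of the distribution.

For a Poisson distribution with λ=4.78:
H(X) = 2.1808 nats

(In bits, this would be 3.1462 bits.)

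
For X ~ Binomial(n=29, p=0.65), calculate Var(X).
6.5975

We have X ~ Binomial(n=29, p=0.65).

For a Binomial distribution with n=29, p=0.65:
Var(X) = 6.5975

The variance measures the spread of the distribution around the mean.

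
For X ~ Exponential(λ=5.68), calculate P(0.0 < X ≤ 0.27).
0.784242

We have X ~ Exponential(λ=5.68).

To find P(0.0 < X ≤ 0.27), we use:
P(0.0 < X ≤ 0.27) = P(X ≤ 0.27) - P(X ≤ 0.0)
                 = F(0.27) - F(0.0)
                 = 0.784242 - 0.000000
                 = 0.784242

So there's approximately a 78.4% chance that X falls in this range.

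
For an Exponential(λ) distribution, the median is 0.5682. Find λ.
λ = 1.2199

For X ~ Exponential(λ), the CDF is F(x) = 1 - e^(-λx).
The median m satisfies F(m) = 0.5:
1 - e^(-λm) = 0.5
e^(-λm) = 0.5
λm = ln(2)
m = ln(2) / λ

Given m = 0.5682:
λ = ln(2) / 0.5682 = 0.693147 / 0.5682 = 1.2199

Verification: ln(2) / 1.2199 = 0.5682 ✓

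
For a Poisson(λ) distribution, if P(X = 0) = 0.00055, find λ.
λ = 7.5056

For a Poisson(λ) distribution, the PMF at 0 is:
P(X = 0) = λ^0 e^(-λ) / 0! = e^(-λ)

Given P(X = 0) = 0.00055:
e^(-λ) = 0.00055
-λ = ln(0.00055)
λ = -ln(0.00055) = 7.5056

Verification: e^(-7.5056) = 0.00055 ✓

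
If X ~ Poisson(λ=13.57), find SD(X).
3.6837

We have X ~ Poisson(λ=13.57).

For a Poisson distribution with λ=13.57:
σ = √Var(X) = 3.6837

The standard deviation is the square root of the variance.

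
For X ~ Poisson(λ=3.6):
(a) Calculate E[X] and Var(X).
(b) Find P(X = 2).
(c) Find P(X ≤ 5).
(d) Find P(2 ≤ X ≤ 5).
(a) E[X] = 3.6000, Var(X) = 3.6000
(b) P(X = 2) = 0.177058
(c) P(X ≤ 5) = 0.844119
(d) P(2 ≤ X ≤ 5) = 0.718429

We have X ~ Poisson(λ=3.6).

(a) Moments:
E[X] = 3.6000
Var(X) = 3.6000
σ = √Var(X) = 1.8974

(b) Point probability using PMF:
P(X = 2) = 0.177058

(c) Cumulative probability using CDF:
P(X ≤ 5) = F(5) = 0.844119

(d) Range probability:
P(2 ≤ X ≤ 5) = P(X ≤ 5) - P(X ≤ 1)
                   = F(5) - F(1)
                   = 0.844119 - 0.125689
                   = 0.718429

This means approximately 71.8% of outcomes fall in the interval [2, 5].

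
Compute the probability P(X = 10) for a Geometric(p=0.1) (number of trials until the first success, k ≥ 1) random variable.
0.038742

We have X ~ Geometric(p=0.1) (number of trials until the first success, k ≥ 1).

For a Geometric distribution, the PMF gives us the probability of each outcome.

Using the PMF formula:
P(X = 10) = 0.038742

Rounded to 4 decimal places: 0.0387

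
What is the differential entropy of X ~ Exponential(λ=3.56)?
-0.2698 nats

We have X ~ Exponential(λ=3.56).

The differential entropy measures the uncertainty or information content of the distribution.

For an Exponential distribution with λ=3.56:
h(X) = -0.2698 nats

(In bits, this would be -0.3892 bits.)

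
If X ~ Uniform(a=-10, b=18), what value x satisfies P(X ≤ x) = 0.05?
-8.6000

We have X ~ Uniform(a=-10, b=18).

We want to find x such that P(X ≤ x) = 0.05.

This is the 5th percentile, which means 5% of values fall below this point.

Using the inverse CDF (quantile function):
x = F⁻¹(0.05) = -8.6000

Verification: P(X ≤ -8.6000) = 0.05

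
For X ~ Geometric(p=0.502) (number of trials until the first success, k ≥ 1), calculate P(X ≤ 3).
0.876494

We have X ~ Geometric(p=0.502) (number of trials until the first success, k ≥ 1).

The CDF gives us P(X ≤ k).

Using the CDF:
P(X ≤ 3) = 0.876494

This means there's approximately a 87.6% chance that X is at most 3.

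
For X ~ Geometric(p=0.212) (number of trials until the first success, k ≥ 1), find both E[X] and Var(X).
E[X] = 4.7170, Var(X) = 17.5329

We have X ~ Geometric(p=0.212) (number of trials until the first success, k ≥ 1).

For a Geometric distribution with p=0.212 (number of trials until the first success, k ≥ 1):

Expected value:
E[X] = 4.7170

Variance:
Var(X) = 17.5329

Standard deviation:
σ = √Var(X) = 4.1872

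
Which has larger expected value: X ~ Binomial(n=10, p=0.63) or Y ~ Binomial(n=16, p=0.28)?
X has larger mean (6.3000 > 4.4800)

Compute the expected value for each distribution:

X ~ Binomial(n=10, p=0.63):
E[X] = 6.3000

Y ~ Binomial(n=16, p=0.28):
E[Y] = 4.4800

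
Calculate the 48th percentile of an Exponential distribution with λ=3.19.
0.2050

We have X ~ Exponential(λ=3.19).

We want to find x such that P(X ≤ x) = 0.48.

This is the 48th percentile, which means 48% of values fall below this point.

Using the inverse CDF (quantile function):
x = F⁻¹(0.48) = 0.2050

Verification: P(X ≤ 0.2050) = 0.48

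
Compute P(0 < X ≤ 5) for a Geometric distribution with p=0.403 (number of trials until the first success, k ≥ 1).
0.924165

We have X ~ Geometric(p=0.403) (number of trials until the first success, k ≥ 1).

To find P(0 < X ≤ 5), we use:
P(0 < X ≤ 5) = P(X ≤ 5) - P(X ≤ 0)
                 = F(5) - F(0)
                 = 0.924165 - 0.000000
                 = 0.924165

So there's approximately a 92.4% chance that X falls in this range.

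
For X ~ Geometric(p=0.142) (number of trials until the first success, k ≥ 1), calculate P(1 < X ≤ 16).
0.771743

We have X ~ Geometric(p=0.142) (number of trials until the first success, k ≥ 1).

To find P(1 < X ≤ 16), we use:
P(1 < X ≤ 16) = P(X ≤ 16) - P(X ≤ 1)
                 = F(16) - F(1)
                 = 0.913743 - 0.142000
                 = 0.771743

So there's approximately a 77.2% chance that X falls in this range.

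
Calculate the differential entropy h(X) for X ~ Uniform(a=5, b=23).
2.8904 nats

We have X ~ Uniform(a=5, b=23).

The differential entropy measures the uncertainty or information content of the distribution.

For a Uniform distribution with a=5, b=23:
h(X) = 2.8904 nats

(In bits, this would be 4.1699 bits.)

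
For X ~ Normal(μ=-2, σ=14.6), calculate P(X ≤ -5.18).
0.413789

We have X ~ Normal(μ=-2, σ=14.6).

The CDF gives us P(X ≤ k).

Using the CDF:
P(X ≤ -5.18) = 0.413789

This means there's approximately a 41.4% chance that X is at most -5.18.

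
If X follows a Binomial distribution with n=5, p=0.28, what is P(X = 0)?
0.193492

We have X ~ Binomial(n=5, p=0.28).

For a Binomial distribution, the PMF gives us the probability of each outcome.

Using the PMF formula:
P(X = 0) = 0.193492

Rounded to 4 decimal places: 0.1935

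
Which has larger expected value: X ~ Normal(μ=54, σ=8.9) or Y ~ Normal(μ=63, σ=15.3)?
Y has larger mean (63.0000 > 54.0000)

Compute the expected value for each distribution:

X ~ Normal(μ=54, σ=8.9):
E[X] = 54.0000

Y ~ Normal(μ=63, σ=15.3):
E[Y] = 63.0000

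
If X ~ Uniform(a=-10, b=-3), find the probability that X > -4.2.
0.171429

We have X ~ Uniform(a=-10, b=-3).

P(X > -4.2) = 1 - P(X ≤ -4.2)
                = 1 - F(-4.2)
                = 1 - 0.828571
                = 0.171429

So there's approximately a 17.1% chance that X exceeds -4.2.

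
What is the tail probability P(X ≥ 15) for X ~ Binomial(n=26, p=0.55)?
0.471328

We have X ~ Binomial(n=26, p=0.55).

For discrete distributions, P(X ≥ 15) = 1 - P(X ≤ 14).

P(X ≤ 14) = 0.528672
P(X ≥ 15) = 1 - 0.528672 = 0.471328

So there's approximately a 47.1% chance that X is at least 15.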